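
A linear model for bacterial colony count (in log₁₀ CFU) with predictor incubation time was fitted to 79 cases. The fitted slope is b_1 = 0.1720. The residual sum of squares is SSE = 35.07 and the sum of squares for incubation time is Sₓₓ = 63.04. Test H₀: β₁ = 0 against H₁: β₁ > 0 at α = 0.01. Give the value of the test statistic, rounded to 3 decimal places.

MSE = SSE/(n − 2) = 35.07/77 = 0.455455.
SE(b_1) = √(MSE/Sₓₓ) = √(0.455455/63.04) = 0.0849991.
t = 0.1720 / 0.0849991 = 2.024.
df = n − 2 = 77.
One-sided p ≈ 0.0232, which is ≥ 0.01, so fail to reject H₀.
The data do not give significant evidence that the true slope on incubation time is positive.

t = 2.024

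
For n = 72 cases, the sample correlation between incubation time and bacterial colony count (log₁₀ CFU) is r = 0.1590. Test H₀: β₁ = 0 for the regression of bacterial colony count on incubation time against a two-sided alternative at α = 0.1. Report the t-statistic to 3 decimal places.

t = r·√(n − 2)/√(1 − r²) = 0.1590·√70/√0.974719 = 1.347.
df = n − 2 = 70.
Two-sided p ≈ 0.1822, which is ≥ 0.1, so fail to reject H₀.
The data do not give significant evidence of a linear association between incubation time and bacterial colony count.

t = 1.347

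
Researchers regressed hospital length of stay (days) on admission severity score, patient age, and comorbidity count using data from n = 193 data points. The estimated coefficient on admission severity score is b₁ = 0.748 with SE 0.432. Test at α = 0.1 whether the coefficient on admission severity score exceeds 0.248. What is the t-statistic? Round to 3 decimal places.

H₀: β₁ = 0.248 vs H₁: β₁ > 0.248.
t = (b₁ − β₁⁰)/SE = (0.748 − 0.248) / 0.432 = 1.157.
df = n − k − 1 = 193 − 3 − 1 = 189.
One-sided p ≈ 0.1243, which is ≥ 0.1, so fail to reject H₀.
The data do not give significant evidence that the true slope on admission severity score exceeds 0.248 days per unit, holding the other predictors fixed.

t = 1.157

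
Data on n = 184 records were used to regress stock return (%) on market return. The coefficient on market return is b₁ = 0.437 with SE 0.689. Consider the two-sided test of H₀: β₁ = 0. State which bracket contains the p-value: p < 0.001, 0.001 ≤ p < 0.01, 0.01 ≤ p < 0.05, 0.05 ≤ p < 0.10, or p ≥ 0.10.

p ≥ 0.10

t = 0.437 / 0.689 = 0.634.
df = n − 2 = 184 − 2 = 182.
Two-sided p = 2·P(T_{182} > |t|) ≈ 0.5267.
So p ≥ 0.10.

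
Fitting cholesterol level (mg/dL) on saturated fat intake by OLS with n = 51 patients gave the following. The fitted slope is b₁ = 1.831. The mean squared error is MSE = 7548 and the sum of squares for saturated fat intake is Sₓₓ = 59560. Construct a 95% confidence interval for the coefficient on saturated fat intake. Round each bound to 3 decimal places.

SE(b₁) = √(MSE/Sₓₓ) = √(7548/59560) = 0.355991.
df = n − 2 = 49.
t* = t_{0.025, 49} = 2.009575.
Margin = t* × SE = 2.009575 × 0.355991 = 0.71539.
CI: 1.831 ± 0.71539 → (1.116, 2.546).
With 95% confidence, each one-unit increase in saturated fat intake is associated with a change of between 1.116 and 2.546 mg/dL in cholesterol level.

(1.116, 2.546)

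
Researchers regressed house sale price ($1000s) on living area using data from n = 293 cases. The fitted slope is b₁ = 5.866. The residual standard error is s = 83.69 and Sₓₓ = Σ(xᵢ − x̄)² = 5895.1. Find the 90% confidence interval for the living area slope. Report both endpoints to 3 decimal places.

(4.067, 7.665)

SE(b₁) = s/√Sₓₓ = 83.69/√5895.1 = 1.09.
df = n − 2 = 291.
t* = t_{0.05, 291} = 1.650107.
Margin = t* × SE = 1.650107 × 1.09 = 1.79862.
CI: 5.866 ± 1.79862 → (4.067, 7.665).
With 90% confidence, each one-unit increase in living area is associated with a change of between 4.067 and 7.665 $1000s in house sale price.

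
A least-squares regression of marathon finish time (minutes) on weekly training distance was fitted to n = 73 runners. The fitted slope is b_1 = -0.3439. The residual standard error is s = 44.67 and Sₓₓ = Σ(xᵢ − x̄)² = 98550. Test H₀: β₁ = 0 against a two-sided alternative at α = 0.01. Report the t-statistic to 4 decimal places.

SE(b_1) = s/√Sₓₓ = 44.67/√98550 = 0.142294.
t = -0.3439 / 0.142294 = -2.4168.
df = n − 2 = 71.
Two-sided p ≈ 0.0182, which is ≥ 0.01, so fail to reject H₀.
The data do not give significant evidence of an association between weekly training distance and marathon finish time.

t = -2.4168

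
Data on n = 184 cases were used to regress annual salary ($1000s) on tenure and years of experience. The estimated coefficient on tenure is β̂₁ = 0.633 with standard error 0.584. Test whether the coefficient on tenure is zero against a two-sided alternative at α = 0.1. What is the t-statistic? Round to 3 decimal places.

t = 1.084

H₀: β₁ = 0 vs H₁: β₁ ≠ 0.
t = (β̂₁ − β₁⁰)/SE = 0.633 / 0.584 = 1.084.
df = n − k − 1 = 184 − 2 − 1 = 181.
Two-sided p ≈ 0.2798, which is ≥ 0.1, so fail to reject H₀.
The data do not give significant evidence of an association between tenure and annual salary, after adjusting for the other predictors.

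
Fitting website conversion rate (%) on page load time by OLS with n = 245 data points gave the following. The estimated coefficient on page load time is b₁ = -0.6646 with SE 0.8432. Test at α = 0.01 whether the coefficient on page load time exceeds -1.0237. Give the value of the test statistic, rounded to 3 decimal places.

H₀: β₁ = -1.0237 vs H₁: β₁ > -1.0237.
t = (b₁ − β₁⁰)/SE = (-0.6646 − (-1.0237)) / 0.8432 = 0.426.
df = n − 2 = 245 − 2 = 243.
One-sided p ≈ 0.3353, which is ≥ 0.01, so fail to reject H₀.
The data do not give significant evidence that the true slope on page load time exceeds -1.0237 % per unit.

t = 0.426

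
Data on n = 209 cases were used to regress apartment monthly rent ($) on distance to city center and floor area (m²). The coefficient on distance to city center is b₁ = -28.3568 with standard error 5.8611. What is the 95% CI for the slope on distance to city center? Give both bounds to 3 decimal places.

(-39.912, -16.801)

df = n − k − 1 = 209 − 2 − 1 = 206.
t* = t_{0.025, 206} = 1.971547.
Margin = t* × SE = 1.971547 × 5.8611 = 11.55543.
CI: -28.3568 ± 11.55543 → (-39.912, -16.801).
With 95% confidence, each one-unit increase in distance to city center is associated with a change of between -39.912 and -16.801 $ in apartment monthly rent, holding the other predictors fixed.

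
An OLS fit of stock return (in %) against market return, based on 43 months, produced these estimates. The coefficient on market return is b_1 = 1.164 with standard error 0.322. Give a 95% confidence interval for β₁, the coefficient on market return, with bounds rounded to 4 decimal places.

(0.5137, 1.8143)

df = n − 2 = 43 − 2 = 41.
t* = t_{0.025, 41} = 2.019541.
Margin = t* × SE = 2.019541 × 0.322 = 0.650292.
CI: 1.164 ± 0.650292 → (0.5137, 1.8143).
With 95% confidence, each one-unit increase in market return is associated with a change of between 0.5137 and 1.8143 % in stock return.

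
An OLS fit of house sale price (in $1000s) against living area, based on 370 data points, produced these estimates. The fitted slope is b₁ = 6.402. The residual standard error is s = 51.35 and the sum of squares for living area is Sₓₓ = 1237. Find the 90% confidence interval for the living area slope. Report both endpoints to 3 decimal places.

(3.994, 8.810)

SE(b₁) = s/√Sₓₓ = 51.35/√1237 = 1.46001.
df = n − 2 = 368.
t* = t_{0.05, 368} = 1.649005.
Margin = t* × SE = 1.649005 × 1.46001 = 2.40756.
CI: 6.402 ± 2.40756 → (3.994, 8.810).
With 90% confidence, each one-unit increase in living area is associated with a change of between 3.994 and 8.810 $1000s in house sale price.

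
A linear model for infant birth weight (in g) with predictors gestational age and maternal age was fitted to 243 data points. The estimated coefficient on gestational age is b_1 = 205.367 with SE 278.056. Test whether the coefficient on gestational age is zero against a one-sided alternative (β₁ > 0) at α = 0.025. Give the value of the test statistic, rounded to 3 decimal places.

t = 0.739

H₀: β₁ = 0 vs H₁: β₁ > 0.
t = (b_1 − β₁⁰)/SE = 205.367 / 278.056 = 0.739.
df = n − k − 1 = 243 − 2 − 1 = 240.
One-sided p ≈ 0.2304, which is ≥ 0.025, so fail to reject H₀.
The data do not give significant evidence that the true slope on gestational age is positive, holding the other predictors fixed.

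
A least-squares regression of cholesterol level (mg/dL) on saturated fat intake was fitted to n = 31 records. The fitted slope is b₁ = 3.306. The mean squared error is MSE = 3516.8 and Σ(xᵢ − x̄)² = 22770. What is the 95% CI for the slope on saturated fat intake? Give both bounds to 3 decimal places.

SE(b₁) = √(MSE/Sₓₓ) = √(3516.8/22770) = 0.393.
df = n − 2 = 29.
t* = t_{0.025, 29} = 2.04523.
Margin = t* × SE = 2.04523 × 0.393 = 0.80377.
CI: 3.306 ± 0.80377 → (2.502, 4.110).
With 95% confidence, each one-unit increase in saturated fat intake is associated with a change of between 2.502 and 4.110 mg/dL in cholesterol level.

(2.502, 4.110)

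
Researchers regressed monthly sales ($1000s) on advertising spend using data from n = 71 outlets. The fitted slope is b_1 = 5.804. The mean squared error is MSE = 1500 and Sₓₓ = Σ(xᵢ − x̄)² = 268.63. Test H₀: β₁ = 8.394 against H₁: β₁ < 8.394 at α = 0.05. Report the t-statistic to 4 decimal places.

SE(b_1) = √(MSE/Sₓₓ) = √(1500/268.63) = 2.36303.
t = (5.804 − 8.394) / 2.36303 = -1.0961.
df = n − 2 = 69.
One-sided p ≈ 0.1384, which is ≥ 0.05, so fail to reject H₀.
The data do not give significant evidence that the true slope on advertising spend is below 8.394 $1000s per unit.

t = -1.0961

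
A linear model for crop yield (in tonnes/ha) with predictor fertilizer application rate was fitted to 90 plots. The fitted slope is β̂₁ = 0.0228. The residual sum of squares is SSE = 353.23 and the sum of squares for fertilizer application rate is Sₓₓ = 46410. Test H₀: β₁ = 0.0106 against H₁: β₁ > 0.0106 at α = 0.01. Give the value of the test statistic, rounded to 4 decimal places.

t = 1.3118

MSE = SSE/(n − 2) = 353.23/88 = 4.01398.
SE(β̂₁) = √(MSE/Sₓₓ) = √(4.01398/46410) = 0.00929997.
t = (0.0228 − 0.0106) / 0.00929997 = 1.3118.
df = n − 2 = 88.
One-sided p ≈ 0.0965, which is ≥ 0.01, so fail to reject H₀.
The data do not give significant evidence that the true slope on fertilizer application rate exceeds 0.0106 tonnes/ha per unit.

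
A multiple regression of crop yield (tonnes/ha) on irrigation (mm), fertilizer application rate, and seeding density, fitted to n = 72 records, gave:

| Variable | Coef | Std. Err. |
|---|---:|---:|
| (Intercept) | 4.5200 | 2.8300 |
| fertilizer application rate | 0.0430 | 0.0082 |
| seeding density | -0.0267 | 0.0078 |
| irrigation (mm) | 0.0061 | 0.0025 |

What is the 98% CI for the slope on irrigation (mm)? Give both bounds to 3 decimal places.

Read off: b = 0.0061, SE = 0.0025 for irrigation (mm).
df = n − k − 1 = 72 − 3 − 1 = 68.
t* = t_{0.01, 68} = 2.382446.
Margin = t* × SE = 2.382446 × 0.0025 = 0.00596.
CI: 0.0061 ± 0.00596 → (0.000, 0.012).

(0.000, 0.012)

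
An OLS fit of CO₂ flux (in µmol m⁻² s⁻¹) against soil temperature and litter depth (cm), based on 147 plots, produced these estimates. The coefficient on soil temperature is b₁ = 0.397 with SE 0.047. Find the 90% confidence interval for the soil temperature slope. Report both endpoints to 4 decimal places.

(0.3192, 0.4748)

df = n − k − 1 = 147 − 2 − 1 = 144.
t* = t_{0.05, 144} = 1.655504.
Margin = t* × SE = 1.655504 × 0.047 = 0.077809.
CI: 0.397 ± 0.077809 → (0.3192, 0.4748).
With 90% confidence, each one-unit increase in soil temperature is associated with a change of between 0.3192 and 0.4748 µmol m⁻² s⁻¹ in CO₂ flux, holding the other predictors fixed.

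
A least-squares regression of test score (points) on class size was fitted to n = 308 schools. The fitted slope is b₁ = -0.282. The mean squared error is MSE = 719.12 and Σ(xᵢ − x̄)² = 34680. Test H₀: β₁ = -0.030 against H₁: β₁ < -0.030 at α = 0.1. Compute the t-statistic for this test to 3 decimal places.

SE(b₁) = √(MSE/Sₓₓ) = √(719.12/34680) = 0.144.
t = (-0.282 − (-0.030)) / 0.144 = -1.750.
df = n − 2 = 306.
One-sided p ≈ 0.0406, which is < 0.1, so reject H₀.
There is evidence that the true slope on class size is below -0.030 points per unit.

t = -1.750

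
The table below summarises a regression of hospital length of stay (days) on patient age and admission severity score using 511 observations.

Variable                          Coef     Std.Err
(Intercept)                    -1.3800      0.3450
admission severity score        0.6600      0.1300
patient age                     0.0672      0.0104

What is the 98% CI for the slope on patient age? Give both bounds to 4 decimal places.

Read off: b = 0.0672, SE = 0.0104 for patient age.
df = n − k − 1 = 511 − 2 − 1 = 508.
t* = t_{0.01, 508} = 2.333711.
Margin = t* × SE = 2.333711 × 0.0104 = 0.024271.
CI: 0.0672 ± 0.024271 → (0.0429, 0.0915).

(0.0429, 0.0915)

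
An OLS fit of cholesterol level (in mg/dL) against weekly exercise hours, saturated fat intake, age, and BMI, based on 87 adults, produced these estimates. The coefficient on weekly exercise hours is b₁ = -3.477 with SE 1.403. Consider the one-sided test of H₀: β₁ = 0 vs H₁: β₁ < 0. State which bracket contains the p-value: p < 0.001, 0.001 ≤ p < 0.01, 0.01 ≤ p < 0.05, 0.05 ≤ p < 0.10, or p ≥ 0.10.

0.001 ≤ p < 0.01

t = -3.477 / 1.403 = -2.478.
df = n − k − 1 = 87 − 4 − 1 = 82.
One-sided p = P(T_{82} < t) ≈ 0.0076.
So 0.001 ≤ p < 0.01.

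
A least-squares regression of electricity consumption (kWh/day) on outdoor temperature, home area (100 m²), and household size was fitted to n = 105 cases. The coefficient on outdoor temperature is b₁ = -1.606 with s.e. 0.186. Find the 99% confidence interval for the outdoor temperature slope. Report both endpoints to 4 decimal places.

df = n − k − 1 = 105 − 3 − 1 = 101.
t* = t_{0.005, 101} = 2.625386.
Margin = t* × SE = 2.625386 × 0.186 = 0.488322.
CI: -1.606 ± 0.488322 → (-2.0943, -1.1177).
With 99% confidence, each one-unit increase in outdoor temperature is associated with a change of between -2.0943 and -1.1177 kWh/day in electricity consumption, holding the other predictors fixed.

(-2.0943, -1.1177)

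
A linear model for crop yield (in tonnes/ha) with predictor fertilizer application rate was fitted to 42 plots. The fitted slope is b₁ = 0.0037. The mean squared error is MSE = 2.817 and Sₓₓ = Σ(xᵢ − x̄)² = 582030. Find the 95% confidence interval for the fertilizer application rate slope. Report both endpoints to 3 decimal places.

(-0.001, 0.008)

SE(b₁) = √(MSE/Sₓₓ) = √(2.817/582030) = 0.00219999.
df = n − 2 = 40.
t* = t_{0.025, 40} = 2.021075.
Margin = t* × SE = 2.021075 × 0.00219999 = 0.00445.
CI: 0.0037 ± 0.00445 → (-0.001, 0.008).
With 95% confidence, each one-unit increase in fertilizer application rate is associated with a change of between -0.001 and 0.008 tonnes/ha in crop yield.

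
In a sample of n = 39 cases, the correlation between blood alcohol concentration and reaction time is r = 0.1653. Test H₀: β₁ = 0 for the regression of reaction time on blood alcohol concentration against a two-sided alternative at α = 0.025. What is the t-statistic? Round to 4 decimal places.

t = 1.0195

t = r·√(n − 2)/√(1 − r²) = 0.1653·√37/√0.972676 = 1.0195.
df = n − 2 = 37.
Two-sided p ≈ 0.3146, which is ≥ 0.025, so fail to reject H₀.
The data do not give significant evidence of a linear association between blood alcohol concentration and reaction time.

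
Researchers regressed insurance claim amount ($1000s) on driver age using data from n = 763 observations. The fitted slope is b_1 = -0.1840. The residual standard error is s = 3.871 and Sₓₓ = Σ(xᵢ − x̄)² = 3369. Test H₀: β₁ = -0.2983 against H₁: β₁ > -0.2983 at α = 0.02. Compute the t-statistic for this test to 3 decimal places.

t = 1.714

SE(b_1) = s/√Sₓₓ = 3.871/√3369 = 0.0666918.
t = (-0.1840 − (-0.2983)) / 0.0666918 = 1.714.
df = n − 2 = 761.
One-sided p ≈ 0.0435, which is ≥ 0.02, so fail to reject H₀.
The data do not give significant evidence that the true slope on driver age exceeds -0.2983 $1000s per unit.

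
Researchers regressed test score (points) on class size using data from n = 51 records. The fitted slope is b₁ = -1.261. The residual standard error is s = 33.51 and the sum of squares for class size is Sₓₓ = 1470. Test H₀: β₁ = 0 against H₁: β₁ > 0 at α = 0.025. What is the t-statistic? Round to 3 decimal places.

t = -1.443

SE(b₁) = s/√Sₓₓ = 33.51/√1470 = 0.874009.
t = -1.261 / 0.874009 = -1.443.
df = n − 2 = 49.
One-sided p ≈ 0.9223, which is ≥ 0.025, so fail to reject H₀.
The data do not give significant evidence that the true slope on class size is positive.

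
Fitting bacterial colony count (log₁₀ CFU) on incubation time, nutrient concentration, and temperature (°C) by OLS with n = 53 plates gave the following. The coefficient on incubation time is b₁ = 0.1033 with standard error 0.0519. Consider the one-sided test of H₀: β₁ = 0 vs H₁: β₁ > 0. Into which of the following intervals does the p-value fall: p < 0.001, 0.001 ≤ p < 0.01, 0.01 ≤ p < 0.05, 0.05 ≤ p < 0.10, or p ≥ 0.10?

0.01 ≤ p < 0.05

t = 0.1033 / 0.0519 = 1.990.
df = n − k − 1 = 53 − 3 − 1 = 49.
One-sided p = P(T_{49} > t) ≈ 0.0261.
So 0.01 ≤ p < 0.05.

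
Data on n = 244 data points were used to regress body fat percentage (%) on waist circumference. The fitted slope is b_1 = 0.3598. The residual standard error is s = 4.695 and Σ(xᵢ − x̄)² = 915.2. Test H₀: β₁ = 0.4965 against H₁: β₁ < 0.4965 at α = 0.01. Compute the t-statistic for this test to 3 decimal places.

SE(b_1) = s/√Sₓₓ = 4.695/√915.2 = 0.155195.
t = (0.3598 − 0.4965) / 0.155195 = -0.881.
df = n − 2 = 242.
One-sided p ≈ 0.1896, which is ≥ 0.01, so fail to reject H₀.
The data do not give significant evidence that the true slope on waist circumference is below 0.4965 % per unit.

t = -0.881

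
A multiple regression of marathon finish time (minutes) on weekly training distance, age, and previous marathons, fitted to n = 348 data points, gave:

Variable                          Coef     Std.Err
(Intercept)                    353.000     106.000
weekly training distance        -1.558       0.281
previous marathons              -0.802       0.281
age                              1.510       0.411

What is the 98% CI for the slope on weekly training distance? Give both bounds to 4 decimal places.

Read off: b = -1.558, SE = 0.281 for weekly training distance.
df = n − k − 1 = 348 − 3 − 1 = 344.
t* = t_{0.01, 344} = 2.337237.
Margin = t* × SE = 2.337237 × 0.281 = 0.656764.
CI: -1.558 ± 0.656764 → (-2.2148, -0.9012).

(-2.2148, -0.9012)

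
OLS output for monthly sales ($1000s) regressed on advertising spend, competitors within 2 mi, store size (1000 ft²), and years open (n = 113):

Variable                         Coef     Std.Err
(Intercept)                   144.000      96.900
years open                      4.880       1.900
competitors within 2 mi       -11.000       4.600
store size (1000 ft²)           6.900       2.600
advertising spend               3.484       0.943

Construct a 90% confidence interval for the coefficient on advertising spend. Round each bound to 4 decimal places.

Read off: b = 3.484, SE = 0.943 for advertising spend.
df = n − k − 1 = 113 − 4 − 1 = 108.
t* = t_{0.05, 108} = 1.659085.
Margin = t* × SE = 1.659085 × 0.943 = 1.564517.
CI: 3.484 ± 1.564517 → (1.9195, 5.0485).

(1.9195, 5.0485)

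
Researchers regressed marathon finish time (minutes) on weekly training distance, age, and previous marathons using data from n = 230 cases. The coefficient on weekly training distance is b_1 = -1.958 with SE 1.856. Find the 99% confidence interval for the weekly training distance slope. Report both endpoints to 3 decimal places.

df = n − k − 1 = 230 − 3 − 1 = 226.
t* = t_{0.005, 226} = 2.597758.
Margin = t* × SE = 2.597758 × 1.856 = 4.82144.
CI: -1.958 ± 4.82144 → (-6.779, 2.863).
With 99% confidence, each one-unit increase in weekly training distance is associated with a change of between -6.779 and 2.863 minutes in marathon finish time, holding the other predictors fixed.

(-6.779, 2.863)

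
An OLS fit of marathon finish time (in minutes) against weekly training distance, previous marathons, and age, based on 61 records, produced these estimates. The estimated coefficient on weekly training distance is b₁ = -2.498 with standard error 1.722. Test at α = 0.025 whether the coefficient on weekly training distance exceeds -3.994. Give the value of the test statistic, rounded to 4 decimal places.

t = 0.8688

H₀: β₁ = -3.994 vs H₁: β₁ > -3.994.
t = (b₁ − β₁⁰)/SE = (-2.498 − (-3.994)) / 1.722 = 0.8688.
df = n − k − 1 = 61 − 3 − 1 = 57.
One-sided p ≈ 0.1943, which is ≥ 0.025, so fail to reject H₀.
The data do not give significant evidence that the true slope on weekly training distance exceeds -3.994 minutes per unit, holding the other predictors fixed.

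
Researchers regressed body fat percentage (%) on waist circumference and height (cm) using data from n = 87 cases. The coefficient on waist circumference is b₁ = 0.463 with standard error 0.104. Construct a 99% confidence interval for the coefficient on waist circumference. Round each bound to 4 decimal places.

df = n − k − 1 = 87 − 2 − 1 = 84.
t* = t_{0.005, 84} = 2.635632.
Margin = t* × SE = 2.635632 × 0.104 = 0.274106.
CI: 0.463 ± 0.274106 → (0.1889, 0.7371).
With 99% confidence, each one-unit increase in waist circumference is associated with a change of between 0.1889 and 0.7371 % in body fat percentage, holding the other predictors fixed.

(0.1889, 0.7371)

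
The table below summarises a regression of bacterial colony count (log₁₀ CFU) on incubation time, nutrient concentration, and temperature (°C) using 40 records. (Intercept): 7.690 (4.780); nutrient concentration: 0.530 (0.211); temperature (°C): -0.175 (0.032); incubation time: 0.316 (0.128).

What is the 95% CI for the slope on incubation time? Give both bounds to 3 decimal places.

Read off: b = 0.316, SE = 0.128 for incubation time.
df = n − k − 1 = 40 − 3 − 1 = 36.
t* = t_{0.025, 36} = 2.028094.
Margin = t* × SE = 2.028094 × 0.128 = 0.25960.
CI: 0.316 ± 0.25960 → (0.056, 0.576).

(0.056, 0.576)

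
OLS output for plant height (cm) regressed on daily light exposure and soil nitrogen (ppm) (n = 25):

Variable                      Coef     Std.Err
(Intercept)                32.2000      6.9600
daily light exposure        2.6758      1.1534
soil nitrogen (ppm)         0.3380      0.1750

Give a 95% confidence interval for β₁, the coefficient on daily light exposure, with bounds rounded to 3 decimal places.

Read off: b = 2.6758, SE = 1.1534 for daily light exposure.
df = n − k − 1 = 25 − 2 − 1 = 22.
t* = t_{0.025, 22} = 2.073873.
Margin = t* × SE = 2.073873 × 1.1534 = 2.39201.
CI: 2.6758 ± 2.39201 → (0.284, 5.068).

(0.284, 5.068)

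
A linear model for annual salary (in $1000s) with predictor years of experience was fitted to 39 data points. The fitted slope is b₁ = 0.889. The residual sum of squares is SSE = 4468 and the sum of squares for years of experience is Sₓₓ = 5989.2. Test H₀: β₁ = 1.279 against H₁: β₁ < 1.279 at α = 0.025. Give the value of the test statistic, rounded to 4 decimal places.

t = -2.7466

MSE = SSE/(n − 2) = 4468/37 = 120.757.
SE(b₁) = √(MSE/Sₓₓ) = √(120.757/5989.2) = 0.141994.
t = (0.889 − 1.279) / 0.141994 = -2.7466.
df = n − 2 = 37.
One-sided p ≈ 0.0046, which is < 0.025, so reject H₀.
There is evidence that the true slope on years of experience is below 1.279 $1000s per unit.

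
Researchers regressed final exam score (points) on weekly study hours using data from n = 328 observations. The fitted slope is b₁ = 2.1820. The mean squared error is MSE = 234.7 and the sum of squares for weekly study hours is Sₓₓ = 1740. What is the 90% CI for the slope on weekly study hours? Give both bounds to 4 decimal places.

SE(b₁) = √(MSE/Sₓₓ) = √(234.7/1740) = 0.367267.
df = n − 2 = 326.
t* = t_{0.05, 326} = 1.649541.
Margin = t* × SE = 1.649541 × 0.367267 = 0.605822.
CI: 2.1820 ± 0.605822 → (1.5762, 2.7878).
With 90% confidence, each one-unit increase in weekly study hours is associated with a change of between 1.5762 and 2.7878 points in final exam score.

(1.5762, 2.7878)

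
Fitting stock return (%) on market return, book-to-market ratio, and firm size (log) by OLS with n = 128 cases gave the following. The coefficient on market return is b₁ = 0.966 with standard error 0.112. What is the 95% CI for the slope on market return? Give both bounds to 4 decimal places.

(0.7443, 1.1877)

df = n − k − 1 = 128 − 3 − 1 = 124.
t* = t_{0.025, 124} = 1.97928.
Margin = t* × SE = 1.97928 × 0.112 = 0.221679.
CI: 0.966 ± 0.221679 → (0.7443, 1.1877).
With 95% confidence, each one-unit increase in market return is associated with a change of between 0.7443 and 1.1877 % in stock return, holding the other predictors fixed.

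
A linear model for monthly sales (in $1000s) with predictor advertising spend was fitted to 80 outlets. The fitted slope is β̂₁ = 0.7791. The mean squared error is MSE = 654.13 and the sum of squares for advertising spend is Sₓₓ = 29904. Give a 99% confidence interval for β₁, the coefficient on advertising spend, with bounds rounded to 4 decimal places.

(0.3886, 1.1696)

SE(β̂₁) = √(MSE/Sₓₓ) = √(654.13/29904) = 0.1479.
df = n − 2 = 78.
t* = t_{0.005, 78} = 2.64034.
Margin = t* × SE = 2.64034 × 0.1479 = 0.390506.
CI: 0.7791 ± 0.390506 → (0.3886, 1.1696).
With 99% confidence, each one-unit increase in advertising spend is associated with a change of between 0.3886 and 1.1696 $1000s in monthly sales.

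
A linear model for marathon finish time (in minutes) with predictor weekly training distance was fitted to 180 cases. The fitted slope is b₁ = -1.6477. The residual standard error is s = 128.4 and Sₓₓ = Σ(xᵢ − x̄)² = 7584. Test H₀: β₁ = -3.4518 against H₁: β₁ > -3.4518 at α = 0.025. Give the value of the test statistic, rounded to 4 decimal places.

SE(b₁) = s/√Sₓₓ = 128.4/√7584 = 1.4744.
t = (-1.6477 − (-3.4518)) / 1.4744 = 1.2236.
df = n − 2 = 178.
One-sided p ≈ 0.1114, which is ≥ 0.025, so fail to reject H₀.
The data do not give significant evidence that the true slope on weekly training distance exceeds -3.4518 minutes per unit.

t = 1.2236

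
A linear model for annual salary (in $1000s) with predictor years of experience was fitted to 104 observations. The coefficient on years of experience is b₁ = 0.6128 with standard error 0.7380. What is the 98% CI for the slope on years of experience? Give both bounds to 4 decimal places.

(-1.1314, 2.3570)

df = n − 2 = 104 − 2 = 102.
t* = t_{0.01, 102} = 2.363464.
Margin = t* × SE = 2.363464 × 0.7380 = 1.744236.
CI: 0.6128 ± 1.744236 → (-1.1314, 2.3570).
With 98% confidence, each one-unit increase in years of experience is associated with a change of between -1.1314 and 2.3570 $1000s in annual salary.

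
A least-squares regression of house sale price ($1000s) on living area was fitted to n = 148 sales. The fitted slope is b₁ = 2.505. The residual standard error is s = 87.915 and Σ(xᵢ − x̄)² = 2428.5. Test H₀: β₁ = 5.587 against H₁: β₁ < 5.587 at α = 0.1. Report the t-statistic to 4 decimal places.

t = -1.7276

SE(b₁) = s/√Sₓₓ = 87.915/√2428.5 = 1.784.
t = (2.505 − 5.587) / 1.784 = -1.7276.
df = n − 2 = 146.
One-sided p ≈ 0.0431, which is < 0.1, so reject H₀.
There is evidence that the true slope on living area is below 5.587 $1000s per unit.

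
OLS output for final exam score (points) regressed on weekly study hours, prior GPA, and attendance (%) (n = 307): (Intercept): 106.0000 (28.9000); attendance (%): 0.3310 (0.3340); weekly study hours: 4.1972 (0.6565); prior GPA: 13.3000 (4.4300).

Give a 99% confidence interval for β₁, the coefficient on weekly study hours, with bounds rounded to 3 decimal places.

(2.495, 5.899)

Read off: b = 4.1972, SE = 0.6565 for weekly study hours.
df = n − k − 1 = 307 − 3 − 1 = 303.
t* = t_{0.005, 303} = 2.592152.
Margin = t* × SE = 2.592152 × 0.6565 = 1.70175.
CI: 4.1972 ± 1.70175 → (2.495, 5.899).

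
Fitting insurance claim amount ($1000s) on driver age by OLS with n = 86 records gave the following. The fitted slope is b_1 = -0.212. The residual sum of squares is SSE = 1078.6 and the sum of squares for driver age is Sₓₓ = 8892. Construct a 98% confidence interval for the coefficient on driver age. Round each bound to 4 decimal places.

(-0.3021, -0.1219)

MSE = SSE/(n − 2) = 1078.6/84 = 12.8405.
SE(b_1) = √(MSE/Sₓₓ) = √(12.8405/8892) = 0.0380006.
df = n − 2 = 84.
t* = t_{0.01, 84} = 2.371564.
Margin = t* × SE = 2.371564 × 0.0380006 = 0.090121.
CI: -0.212 ± 0.090121 → (-0.3021, -0.1219).
With 98% confidence, each one-unit increase in driver age is associated with a change of between -0.3021 and -0.1219 $1000s in insurance claim amount.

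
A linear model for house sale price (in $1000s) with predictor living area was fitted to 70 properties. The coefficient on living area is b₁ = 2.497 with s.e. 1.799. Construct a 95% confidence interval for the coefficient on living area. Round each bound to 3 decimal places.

df = n − 2 = 70 − 2 = 68.
t* = t_{0.025, 68} = 1.995469.
Margin = t* × SE = 1.995469 × 1.799 = 3.58985.
CI: 2.497 ± 3.58985 → (-1.093, 6.087).
With 95% confidence, each one-unit increase in living area is associated with a change of between -1.093 and 6.087 $1000s in house sale price.

(-1.093, 6.087)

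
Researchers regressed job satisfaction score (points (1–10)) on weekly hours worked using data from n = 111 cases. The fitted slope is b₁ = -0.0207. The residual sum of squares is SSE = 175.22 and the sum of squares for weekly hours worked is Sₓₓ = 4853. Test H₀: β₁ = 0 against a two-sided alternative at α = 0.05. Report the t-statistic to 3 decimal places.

t = -1.137

MSE = SSE/(n − 2) = 175.22/109 = 1.60752.
SE(b₁) = √(MSE/Sₓₓ) = √(1.60752/4853) = 0.0182001.
t = -0.0207 / 0.0182001 = -1.137.
df = n − 2 = 109.
Two-sided p ≈ 0.2579, which is ≥ 0.05, so fail to reject H₀.
The data do not give significant evidence of an association between weekly hours worked and job satisfaction score.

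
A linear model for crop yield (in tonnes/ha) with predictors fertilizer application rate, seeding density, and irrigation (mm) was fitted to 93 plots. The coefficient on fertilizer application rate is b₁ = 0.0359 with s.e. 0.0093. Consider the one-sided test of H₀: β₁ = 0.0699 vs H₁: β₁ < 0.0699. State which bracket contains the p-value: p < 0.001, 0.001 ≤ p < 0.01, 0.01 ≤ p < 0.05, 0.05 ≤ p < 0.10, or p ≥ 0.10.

t = (0.0359 − 0.0699) / 0.0093 = -3.656.
df = n − k − 1 = 93 − 3 − 1 = 89.
One-sided p = P(T_{89} < t) ≈ 0.0002.
So p < 0.001.

p < 0.001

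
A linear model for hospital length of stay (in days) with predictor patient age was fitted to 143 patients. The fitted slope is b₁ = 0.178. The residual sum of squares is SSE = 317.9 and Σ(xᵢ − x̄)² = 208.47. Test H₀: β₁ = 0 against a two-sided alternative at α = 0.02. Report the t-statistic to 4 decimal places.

MSE = SSE/(n − 2) = 317.9/141 = 2.25461.
SE(b₁) = √(MSE/Sₓₓ) = √(2.25461/208.47) = 0.103995.
t = 0.178 / 0.103995 = 1.7116.
df = n − 2 = 141.
Two-sided p ≈ 0.0892, which is ≥ 0.02, so fail to reject H₀.
The data do not give significant evidence of an association between patient age and hospital length of stay.

t = 1.7116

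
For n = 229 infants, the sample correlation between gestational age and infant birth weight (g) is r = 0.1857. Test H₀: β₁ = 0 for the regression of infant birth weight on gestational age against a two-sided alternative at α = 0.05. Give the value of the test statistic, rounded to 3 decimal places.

t = 2.847

t = r·√(n − 2)/√(1 − r²) = 0.1857·√227/√0.965516 = 2.847.
df = n − 2 = 227.
Two-sided p ≈ 0.0048, which is < 0.05, so reject H₀.
There is evidence of a linear association between gestational age and infant birth weight.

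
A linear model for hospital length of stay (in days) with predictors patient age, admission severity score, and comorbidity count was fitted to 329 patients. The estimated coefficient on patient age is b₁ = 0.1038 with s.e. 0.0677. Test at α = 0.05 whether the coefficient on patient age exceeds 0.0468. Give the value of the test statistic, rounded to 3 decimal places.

H₀: β₁ = 0.0468 vs H₁: β₁ > 0.0468.
t = (b₁ − β₁⁰)/SE = (0.1038 − 0.0468) / 0.0677 = 0.842.
df = n − k − 1 = 329 − 3 − 1 = 325.
One-sided p ≈ 0.2002, which is ≥ 0.05, so fail to reject H₀.
The data do not give significant evidence that the true slope on patient age exceeds 0.0468 days per unit, holding the other predictors fixed.

t = 0.842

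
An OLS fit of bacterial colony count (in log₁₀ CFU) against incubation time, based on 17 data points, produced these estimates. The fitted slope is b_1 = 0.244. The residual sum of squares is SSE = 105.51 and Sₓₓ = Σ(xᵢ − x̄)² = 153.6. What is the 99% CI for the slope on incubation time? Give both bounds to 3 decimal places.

MSE = SSE/(n − 2) = 105.51/15 = 7.034.
SE(b_1) = √(MSE/Sₓₓ) = √(7.034/153.6) = 0.213996.
df = n − 2 = 15.
t* = t_{0.005, 15} = 2.946713.
Margin = t* × SE = 2.946713 × 0.213996 = 0.63058.
CI: 0.244 ± 0.63058 → (-0.387, 0.875).
With 99% confidence, each one-unit increase in incubation time is associated with a change of between -0.387 and 0.875 log₁₀ CFU in bacterial colony count.

(-0.387, 0.875)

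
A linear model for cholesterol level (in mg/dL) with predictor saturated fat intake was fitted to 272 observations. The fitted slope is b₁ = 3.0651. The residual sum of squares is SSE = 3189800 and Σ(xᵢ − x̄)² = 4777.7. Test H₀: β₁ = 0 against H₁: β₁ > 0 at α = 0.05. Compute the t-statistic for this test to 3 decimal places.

t = 1.949

MSE = SSE/(n − 2) = 3189800/270 = 11814.1.
SE(b₁) = √(MSE/Sₓₓ) = √(11814.1/4777.7) = 1.5725.
t = 3.0651 / 1.5725 = 1.949.
df = n − 2 = 270.
One-sided p ≈ 0.0262, which is < 0.05, so reject H₀.
There is evidence that the true slope on saturated fat intake is positive.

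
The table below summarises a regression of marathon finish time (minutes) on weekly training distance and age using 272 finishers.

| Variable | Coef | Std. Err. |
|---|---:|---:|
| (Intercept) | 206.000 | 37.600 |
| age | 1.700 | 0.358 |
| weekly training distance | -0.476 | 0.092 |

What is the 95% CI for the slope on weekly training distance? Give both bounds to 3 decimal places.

(-0.657, -0.295)

Read off: b = -0.476, SE = 0.092 for weekly training distance.
df = n − k − 1 = 272 − 2 − 1 = 269.
t* = t_{0.025, 269} = 1.968822.
Margin = t* × SE = 1.968822 × 0.092 = 0.18113.
CI: -0.476 ± 0.18113 → (-0.657, -0.295).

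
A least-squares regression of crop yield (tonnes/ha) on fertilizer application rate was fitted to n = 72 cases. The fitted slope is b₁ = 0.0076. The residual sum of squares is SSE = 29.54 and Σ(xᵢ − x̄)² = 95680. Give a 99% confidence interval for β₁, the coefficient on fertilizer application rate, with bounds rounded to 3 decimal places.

(0.002, 0.013)

MSE = SSE/(n − 2) = 29.54/70 = 0.422.
SE(b₁) = √(MSE/Sₓₓ) = √(0.422/95680) = 0.00210013.
df = n − 2 = 70.
t* = t_{0.005, 70} = 2.647905.
Margin = t* × SE = 2.647905 × 0.00210013 = 0.00556.
CI: 0.0076 ± 0.00556 → (0.002, 0.013).
With 99% confidence, each one-unit increase in fertilizer application rate is associated with a change of between 0.002 and 0.013 tonnes/ha in crop yield.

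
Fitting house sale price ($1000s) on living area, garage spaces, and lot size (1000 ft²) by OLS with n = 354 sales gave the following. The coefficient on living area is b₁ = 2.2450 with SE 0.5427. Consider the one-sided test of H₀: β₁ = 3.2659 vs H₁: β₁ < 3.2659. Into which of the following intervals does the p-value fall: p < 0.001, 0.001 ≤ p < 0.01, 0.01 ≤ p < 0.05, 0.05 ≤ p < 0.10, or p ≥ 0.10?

t = (2.2450 − 3.2659) / 0.5427 = -1.881.
df = n − k − 1 = 354 − 3 − 1 = 350.
One-sided p = P(T_{350} < t) ≈ 0.0304.
So 0.01 ≤ p < 0.05.

0.01 ≤ p < 0.05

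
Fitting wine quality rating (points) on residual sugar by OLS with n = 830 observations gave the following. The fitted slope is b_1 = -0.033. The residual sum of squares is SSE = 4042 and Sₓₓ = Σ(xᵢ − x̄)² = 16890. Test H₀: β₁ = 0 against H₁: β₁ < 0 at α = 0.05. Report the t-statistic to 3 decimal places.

MSE = SSE/(n − 2) = 4042/828 = 4.88164.
SE(b_1) = √(MSE/Sₓₓ) = √(4.88164/16890) = 0.0170008.
t = -0.033 / 0.0170008 = -1.941.
df = n − 2 = 828.
One-sided p ≈ 0.0263, which is < 0.05, so reject H₀.
There is evidence that the true slope on residual sugar is negative.

t = -1.941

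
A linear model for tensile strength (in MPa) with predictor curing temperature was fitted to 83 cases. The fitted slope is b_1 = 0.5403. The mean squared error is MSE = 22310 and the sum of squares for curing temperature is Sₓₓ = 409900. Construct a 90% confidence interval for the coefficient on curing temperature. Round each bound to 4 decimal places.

SE(b_1) = √(MSE/Sₓₓ) = √(22310/409900) = 0.233298.
df = n − 2 = 81.
t* = t_{0.05, 81} = 1.663884.
Margin = t* × SE = 1.663884 × 0.233298 = 0.388181.
CI: 0.5403 ± 0.388181 → (0.1521, 0.9285).
With 90% confidence, each one-unit increase in curing temperature is associated with a change of between 0.1521 and 0.9285 MPa in tensile strength.

(0.1521, 0.9285)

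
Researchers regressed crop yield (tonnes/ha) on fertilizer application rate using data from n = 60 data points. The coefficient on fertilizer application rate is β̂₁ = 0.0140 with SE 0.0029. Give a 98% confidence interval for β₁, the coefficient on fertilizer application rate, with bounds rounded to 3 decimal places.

df = n − 2 = 60 − 2 = 58.
t* = t_{0.01, 58} = 2.392377.
Margin = t* × SE = 2.392377 × 0.0029 = 0.00694.
CI: 0.0140 ± 0.00694 → (0.007, 0.021).
With 98% confidence, each one-unit increase in fertilizer application rate is associated with a change of between 0.007 and 0.021 tonnes/ha in crop yield.

(0.007, 0.021)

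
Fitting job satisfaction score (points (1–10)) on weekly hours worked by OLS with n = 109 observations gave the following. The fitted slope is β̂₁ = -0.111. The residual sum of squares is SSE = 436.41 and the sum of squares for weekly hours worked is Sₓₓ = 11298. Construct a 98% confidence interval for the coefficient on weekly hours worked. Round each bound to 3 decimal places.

MSE = SSE/(n − 2) = 436.41/107 = 4.0786.
SE(β̂₁) = √(MSE/Sₓₓ) = √(4.0786/11298) = 0.019.
df = n − 2 = 107.
t* = t_{0.01, 107} = 2.361704.
Margin = t* × SE = 2.361704 × 0.019 = 0.04487.
CI: -0.111 ± 0.04487 → (-0.156, -0.066).
With 98% confidence, each one-unit increase in weekly hours worked is associated with a change of between -0.156 and -0.066 points (1–10) in job satisfaction score.

(-0.156, -0.066)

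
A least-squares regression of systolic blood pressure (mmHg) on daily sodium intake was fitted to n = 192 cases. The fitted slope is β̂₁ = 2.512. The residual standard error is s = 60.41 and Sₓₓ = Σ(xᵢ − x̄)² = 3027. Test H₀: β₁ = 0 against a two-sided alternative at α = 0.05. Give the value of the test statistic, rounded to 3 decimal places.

t = 2.288

SE(β̂₁) = s/√Sₓₓ = 60.41/√3027 = 1.098.
t = 2.512 / 1.098 = 2.288.
df = n − 2 = 190.
Two-sided p ≈ 0.0233, which is < 0.05, so reject H₀.
There is evidence that daily sodium intake is associated with systolic blood pressure.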